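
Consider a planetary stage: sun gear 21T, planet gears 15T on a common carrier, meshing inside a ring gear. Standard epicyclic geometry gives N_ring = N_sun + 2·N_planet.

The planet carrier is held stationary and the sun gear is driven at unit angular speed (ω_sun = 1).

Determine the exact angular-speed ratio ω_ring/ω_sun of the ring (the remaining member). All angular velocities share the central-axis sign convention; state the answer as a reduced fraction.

-7/17

N_ring = 21 + 2·15 = 51
21(ω_s−ω_c) = −51(ω_r−ω_c),  ω_c=0, ω_s=1
ω_r = 0 − (21/51)(1−0) = -7/17
ω_r/ω_s = -7/17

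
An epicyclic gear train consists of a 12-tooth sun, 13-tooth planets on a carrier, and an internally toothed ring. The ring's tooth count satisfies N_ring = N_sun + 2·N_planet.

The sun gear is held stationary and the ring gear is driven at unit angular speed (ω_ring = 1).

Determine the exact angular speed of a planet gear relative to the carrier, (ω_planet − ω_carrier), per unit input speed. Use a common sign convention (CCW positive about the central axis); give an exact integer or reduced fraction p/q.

N_ring = 12 + 2·13 = 38
12(ω_s−ω_c) = −38(ω_r−ω_c),  ω_s=0, ω_r=1
12(0−ω_c) = −38(1−ω_c)  ⇒  50ω_c = 38  ⇒  ω_c = 19/25
sun–planet: 12·(0−19/25) = −13·(ω_p−ω_c)  ⇒  ω_p−ω_c = −(12/13)·(-19/25) = 228/325

228/325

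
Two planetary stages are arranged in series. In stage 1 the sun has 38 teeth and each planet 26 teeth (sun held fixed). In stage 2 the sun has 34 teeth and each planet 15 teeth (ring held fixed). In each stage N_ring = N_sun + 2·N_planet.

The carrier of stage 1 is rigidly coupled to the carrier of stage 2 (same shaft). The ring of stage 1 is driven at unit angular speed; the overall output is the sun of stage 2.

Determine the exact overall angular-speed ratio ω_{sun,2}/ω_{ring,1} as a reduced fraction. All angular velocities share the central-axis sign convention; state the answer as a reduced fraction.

Stage 1: N_ring = 38 + 2·26 = 90
Stage 1: 38(ω_s−ω_c) = −90(ω_r−ω_c),  ω_s=0, ω_r=1
Stage 1: 38(0−ω_c) = −90(1−ω_c)  ⇒  128ω_c = 90  ⇒  ω_c = 45/64
  ⇒ ω_c¹/ω_r¹ = 45/64
Stage 2: N_ring = 34 + 2·15 = 64
Stage 2: 34(ω_s−ω_c) = −64(ω_r−ω_c),  ω_r=0, ω_c=1
Stage 2: ω_s = 1 − (64/34)(0−1) = 49/17
  ⇒ ω_s²/ω_c² = 49/17
Coupling ω_c² = ω_c¹ ⇒ overall = 45/64 × 49/17 = 2205/1088

2205/1088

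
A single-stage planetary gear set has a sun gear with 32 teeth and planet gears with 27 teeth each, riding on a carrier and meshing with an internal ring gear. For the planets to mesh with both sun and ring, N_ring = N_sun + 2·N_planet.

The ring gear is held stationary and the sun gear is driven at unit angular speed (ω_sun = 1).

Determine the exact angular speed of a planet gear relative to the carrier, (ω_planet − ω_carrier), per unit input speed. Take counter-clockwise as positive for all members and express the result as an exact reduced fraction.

-1376/1593

N_ring = 32 + 2·27 = 86
32(ω_s−ω_c) = −86(ω_r−ω_c),  ω_r=0, ω_s=1
32(1−ω_c) = −86(0−ω_c)  ⇒  118ω_c = 32  ⇒  ω_c = 16/59
sun–planet: 32·(1−16/59) = −27·(ω_p−ω_c)  ⇒  ω_p−ω_c = −(32/27)·(43/59) = -1376/1593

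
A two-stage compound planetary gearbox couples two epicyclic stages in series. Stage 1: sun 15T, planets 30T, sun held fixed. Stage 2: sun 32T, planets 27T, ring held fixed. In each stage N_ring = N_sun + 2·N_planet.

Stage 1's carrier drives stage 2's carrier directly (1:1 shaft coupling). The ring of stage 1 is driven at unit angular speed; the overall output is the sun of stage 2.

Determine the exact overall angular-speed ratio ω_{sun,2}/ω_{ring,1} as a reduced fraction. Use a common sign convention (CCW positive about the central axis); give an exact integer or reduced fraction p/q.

Stage 1: N_ring = 15 + 2·30 = 75
Stage 1: 15(ω_s−ω_c) = −75(ω_r−ω_c),  ω_s=0, ω_r=1
Stage 1: 15(0−ω_c) = −75(1−ω_c)  ⇒  90ω_c = 75  ⇒  ω_c = 5/6
  ⇒ ω_c¹/ω_r¹ = 5/6
Stage 2: N_ring = 32 + 2·27 = 86
Stage 2: 32(ω_s−ω_c) = −86(ω_r−ω_c),  ω_r=0, ω_c=1
Stage 2: ω_s = 1 − (86/32)(0−1) = 59/16
  ⇒ ω_s²/ω_c² = 59/16
Coupling ω_c² = ω_c¹ ⇒ overall = 5/6 × 59/16 = 295/96

295/96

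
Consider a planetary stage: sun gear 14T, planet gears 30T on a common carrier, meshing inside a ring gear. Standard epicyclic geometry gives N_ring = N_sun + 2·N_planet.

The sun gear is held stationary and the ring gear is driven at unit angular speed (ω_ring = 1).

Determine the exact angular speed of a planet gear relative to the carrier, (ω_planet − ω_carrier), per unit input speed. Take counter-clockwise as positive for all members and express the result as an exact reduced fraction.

N_ring = 14 + 2·30 = 74
14(ω_s−ω_c) = −74(ω_r−ω_c),  ω_s=0, ω_r=1
14(0−ω_c) = −74(1−ω_c)  ⇒  88ω_c = 74  ⇒  ω_c = 37/44
sun–planet: 14·(0−37/44) = −30·(ω_p−ω_c)  ⇒  ω_p−ω_c = −(14/30)·(-37/44) = 259/660

259/660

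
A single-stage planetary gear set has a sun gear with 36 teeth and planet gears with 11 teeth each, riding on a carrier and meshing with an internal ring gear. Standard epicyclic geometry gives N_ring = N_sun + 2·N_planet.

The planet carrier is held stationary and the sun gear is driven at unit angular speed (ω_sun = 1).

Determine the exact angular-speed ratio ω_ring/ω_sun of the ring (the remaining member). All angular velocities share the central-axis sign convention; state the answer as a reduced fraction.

N_ring = 36 + 2·11 = 58
36(ω_s−ω_c) = −58(ω_r−ω_c),  ω_c=0, ω_s=1
ω_r = 0 − (36/58)(1−0) = -18/29
ω_r/ω_s = -18/29

-18/29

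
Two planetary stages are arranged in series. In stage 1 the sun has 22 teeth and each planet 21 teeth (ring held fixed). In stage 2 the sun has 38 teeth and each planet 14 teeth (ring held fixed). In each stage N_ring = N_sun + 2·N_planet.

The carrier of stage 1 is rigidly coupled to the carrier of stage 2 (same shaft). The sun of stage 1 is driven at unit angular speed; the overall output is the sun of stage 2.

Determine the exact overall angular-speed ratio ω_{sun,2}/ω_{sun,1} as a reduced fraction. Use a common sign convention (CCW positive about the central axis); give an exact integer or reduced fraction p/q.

572/817

Stage 1: N_ring = 22 + 2·21 = 64
Stage 1: 22(ω_s−ω_c) = −64(ω_r−ω_c),  ω_r=0, ω_s=1
Stage 1: 22(1−ω_c) = −64(0−ω_c)  ⇒  86ω_c = 22  ⇒  ω_c = 11/43
  ⇒ ω_c¹/ω_s¹ = 11/43
Stage 2: N_ring = 38 + 2·14 = 66
Stage 2: 38(ω_s−ω_c) = −66(ω_r−ω_c),  ω_r=0, ω_c=1
Stage 2: ω_s = 1 − (66/38)(0−1) = 52/19
  ⇒ ω_s²/ω_c² = 52/19
Coupling ω_c² = ω_c¹ ⇒ overall = 11/43 × 52/19 = 572/817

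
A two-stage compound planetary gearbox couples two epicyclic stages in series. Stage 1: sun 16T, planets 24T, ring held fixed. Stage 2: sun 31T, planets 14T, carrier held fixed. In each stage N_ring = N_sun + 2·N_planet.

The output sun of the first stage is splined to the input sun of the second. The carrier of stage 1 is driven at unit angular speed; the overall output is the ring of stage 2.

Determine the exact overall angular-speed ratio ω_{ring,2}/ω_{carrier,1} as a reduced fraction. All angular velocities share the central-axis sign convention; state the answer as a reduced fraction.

Stage 1: N_ring = 16 + 2·24 = 64
Stage 1: 16(ω_s−ω_c) = −64(ω_r−ω_c),  ω_r=0, ω_c=1
Stage 1: ω_s = 1 − (64/16)(0−1) = 5
  ⇒ ω_s¹/ω_c¹ = 5
Stage 2: N_ring = 31 + 2·14 = 59
Stage 2: 31(ω_s−ω_c) = −59(ω_r−ω_c),  ω_c=0, ω_s=1
Stage 2: ω_r = 0 − (31/59)(1−0) = -31/59
  ⇒ ω_r²/ω_s² = -31/59
Coupling ω_s² = ω_s¹ ⇒ overall = 5 × -31/59 = -155/59

-155/59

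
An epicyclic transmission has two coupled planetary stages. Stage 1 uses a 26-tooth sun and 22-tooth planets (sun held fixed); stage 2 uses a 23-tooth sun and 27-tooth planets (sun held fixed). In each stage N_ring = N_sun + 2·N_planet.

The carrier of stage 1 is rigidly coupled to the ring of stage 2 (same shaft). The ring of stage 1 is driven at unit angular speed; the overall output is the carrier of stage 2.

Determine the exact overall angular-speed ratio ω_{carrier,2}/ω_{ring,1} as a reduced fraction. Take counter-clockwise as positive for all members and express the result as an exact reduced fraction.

Stage 1: N_ring = 26 + 2·22 = 70
Stage 1: 26(ω_s−ω_c) = −70(ω_r−ω_c),  ω_s=0, ω_r=1
Stage 1: 26(0−ω_c) = −70(1−ω_c)  ⇒  96ω_c = 70  ⇒  ω_c = 35/48
  ⇒ ω_c¹/ω_r¹ = 35/48
Stage 2: N_ring = 23 + 2·27 = 77
Stage 2: 23(ω_s−ω_c) = −77(ω_r−ω_c),  ω_s=0, ω_r=1
Stage 2: 23(0−ω_c) = −77(1−ω_c)  ⇒  100ω_c = 77  ⇒  ω_c = 77/100
  ⇒ ω_c²/ω_r² = 77/100
Coupling ω_r² = ω_c¹ ⇒ overall = 35/48 × 77/100 = 539/960

539/960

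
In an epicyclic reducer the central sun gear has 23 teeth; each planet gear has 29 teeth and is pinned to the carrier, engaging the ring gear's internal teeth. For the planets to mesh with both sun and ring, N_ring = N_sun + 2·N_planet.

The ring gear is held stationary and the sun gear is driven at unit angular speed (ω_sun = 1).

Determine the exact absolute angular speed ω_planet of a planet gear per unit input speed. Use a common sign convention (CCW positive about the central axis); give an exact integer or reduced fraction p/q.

-23/58

N_ring = 23 + 2·29 = 81
23(ω_s−ω_c) = −81(ω_r−ω_c),  ω_r=0, ω_s=1
23(1−ω_c) = −81(0−ω_c)  ⇒  104ω_c = 23  ⇒  ω_c = 23/104
sun–planet: 23·(1−23/104) = −29·(ω_p−ω_c)  ⇒  ω_p−ω_c = −(23/29)·(81/104) = -1863/3016
ω_p = 23/104 − 1863/3016 = -23/58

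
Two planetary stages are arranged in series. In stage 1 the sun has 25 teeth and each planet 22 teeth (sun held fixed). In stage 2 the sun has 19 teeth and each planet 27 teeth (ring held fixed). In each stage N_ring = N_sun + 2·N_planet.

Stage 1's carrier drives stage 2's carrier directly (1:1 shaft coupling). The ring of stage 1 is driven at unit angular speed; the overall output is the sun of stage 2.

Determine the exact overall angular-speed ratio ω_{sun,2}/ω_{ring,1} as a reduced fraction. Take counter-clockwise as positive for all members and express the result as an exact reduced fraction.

Stage 1: N_ring = 25 + 2·22 = 69
Stage 1: 25(ω_s−ω_c) = −69(ω_r−ω_c),  ω_s=0, ω_r=1
Stage 1: 25(0−ω_c) = −69(1−ω_c)  ⇒  94ω_c = 69  ⇒  ω_c = 69/94
  ⇒ ω_c¹/ω_r¹ = 69/94
Stage 2: N_ring = 19 + 2·27 = 73
Stage 2: 19(ω_s−ω_c) = −73(ω_r−ω_c),  ω_r=0, ω_c=1
Stage 2: ω_s = 1 − (73/19)(0−1) = 92/19
  ⇒ ω_s²/ω_c² = 92/19
Coupling ω_c² = ω_c¹ ⇒ overall = 69/94 × 92/19 = 3174/893

3174/893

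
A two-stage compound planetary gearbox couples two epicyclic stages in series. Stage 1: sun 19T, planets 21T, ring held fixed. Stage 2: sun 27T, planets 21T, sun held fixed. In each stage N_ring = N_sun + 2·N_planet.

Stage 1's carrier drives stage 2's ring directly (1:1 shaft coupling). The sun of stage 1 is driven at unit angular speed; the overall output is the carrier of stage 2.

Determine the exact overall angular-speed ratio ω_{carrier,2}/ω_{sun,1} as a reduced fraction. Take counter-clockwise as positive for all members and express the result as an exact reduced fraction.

Stage 1: N_ring = 19 + 2·21 = 61
Stage 1: 19(ω_s−ω_c) = −61(ω_r−ω_c),  ω_r=0, ω_s=1
Stage 1: 19(1−ω_c) = −61(0−ω_c)  ⇒  80ω_c = 19  ⇒  ω_c = 19/80
  ⇒ ω_c¹/ω_s¹ = 19/80
Stage 2: N_ring = 27 + 2·21 = 69
Stage 2: 27(ω_s−ω_c) = −69(ω_r−ω_c),  ω_s=0, ω_r=1
Stage 2: 27(0−ω_c) = −69(1−ω_c)  ⇒  96ω_c = 69  ⇒  ω_c = 23/32
  ⇒ ω_c²/ω_r² = 23/32
Coupling ω_r² = ω_c¹ ⇒ overall = 19/80 × 23/32 = 437/2560

437/2560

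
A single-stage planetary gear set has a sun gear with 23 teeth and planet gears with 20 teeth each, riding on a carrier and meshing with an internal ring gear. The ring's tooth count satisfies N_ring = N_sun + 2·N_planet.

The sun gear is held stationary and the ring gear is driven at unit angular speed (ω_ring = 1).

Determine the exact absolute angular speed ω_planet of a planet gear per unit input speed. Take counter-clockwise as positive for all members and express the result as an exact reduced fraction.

63/40

N_ring = 23 + 2·20 = 63
23(ω_s−ω_c) = −63(ω_r−ω_c),  ω_s=0, ω_r=1
23(0−ω_c) = −63(1−ω_c)  ⇒  86ω_c = 63  ⇒  ω_c = 63/86
sun–planet: 23·(0−63/86) = −20·(ω_p−ω_c)  ⇒  ω_p−ω_c = −(23/20)·(-63/86) = 1449/1720
ω_p = 63/86 + 1449/1720 = 63/40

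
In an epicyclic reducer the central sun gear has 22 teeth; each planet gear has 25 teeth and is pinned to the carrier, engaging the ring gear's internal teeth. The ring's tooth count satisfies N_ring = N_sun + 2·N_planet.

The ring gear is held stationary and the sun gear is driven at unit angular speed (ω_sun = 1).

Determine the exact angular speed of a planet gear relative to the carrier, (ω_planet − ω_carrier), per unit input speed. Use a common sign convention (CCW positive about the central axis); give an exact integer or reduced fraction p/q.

-792/1175

N_ring = 22 + 2·25 = 72
22(ω_s−ω_c) = −72(ω_r−ω_c),  ω_r=0, ω_s=1
22(1−ω_c) = −72(0−ω_c)  ⇒  94ω_c = 22  ⇒  ω_c = 11/47
sun–planet: 22·(1−11/47) = −25·(ω_p−ω_c)  ⇒  ω_p−ω_c = −(22/25)·(36/47) = -792/1175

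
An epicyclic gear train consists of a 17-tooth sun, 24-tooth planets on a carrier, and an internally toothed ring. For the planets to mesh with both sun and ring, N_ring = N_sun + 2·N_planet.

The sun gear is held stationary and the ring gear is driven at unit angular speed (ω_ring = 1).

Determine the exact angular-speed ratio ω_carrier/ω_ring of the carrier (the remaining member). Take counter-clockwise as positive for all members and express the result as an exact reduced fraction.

N_ring = 17 + 2·24 = 65
17(ω_s−ω_c) = −65(ω_r−ω_c),  ω_s=0, ω_r=1
17(0−ω_c) = −65(1−ω_c)  ⇒  82ω_c = 65  ⇒  ω_c = 65/82
ω_c/ω_r = 65/82

65/82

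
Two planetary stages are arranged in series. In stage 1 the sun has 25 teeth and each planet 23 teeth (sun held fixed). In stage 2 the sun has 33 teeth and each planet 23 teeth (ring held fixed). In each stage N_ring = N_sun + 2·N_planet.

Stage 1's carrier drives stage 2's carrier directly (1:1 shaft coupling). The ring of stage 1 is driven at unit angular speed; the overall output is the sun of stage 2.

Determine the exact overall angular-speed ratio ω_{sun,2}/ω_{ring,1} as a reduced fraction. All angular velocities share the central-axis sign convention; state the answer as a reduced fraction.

Stage 1: N_ring = 25 + 2·23 = 71
Stage 1: 25(ω_s−ω_c) = −71(ω_r−ω_c),  ω_s=0, ω_r=1
Stage 1: 25(0−ω_c) = −71(1−ω_c)  ⇒  96ω_c = 71  ⇒  ω_c = 71/96
  ⇒ ω_c¹/ω_r¹ = 71/96
Stage 2: N_ring = 33 + 2·23 = 79
Stage 2: 33(ω_s−ω_c) = −79(ω_r−ω_c),  ω_r=0, ω_c=1
Stage 2: ω_s = 1 − (79/33)(0−1) = 112/33
  ⇒ ω_s²/ω_c² = 112/33
Coupling ω_c² = ω_c¹ ⇒ overall = 71/96 × 112/33 = 497/198

497/198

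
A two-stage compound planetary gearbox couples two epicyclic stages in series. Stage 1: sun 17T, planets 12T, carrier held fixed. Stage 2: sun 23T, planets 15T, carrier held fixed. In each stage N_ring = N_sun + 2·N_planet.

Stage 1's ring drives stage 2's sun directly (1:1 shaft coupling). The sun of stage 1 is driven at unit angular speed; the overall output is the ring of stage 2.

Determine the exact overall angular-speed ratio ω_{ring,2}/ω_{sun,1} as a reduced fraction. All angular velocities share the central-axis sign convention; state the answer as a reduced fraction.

Stage 1: N_ring = 17 + 2·12 = 41
Stage 1: 17(ω_s−ω_c) = −41(ω_r−ω_c),  ω_c=0, ω_s=1
Stage 1: ω_r = 0 − (17/41)(1−0) = -17/41
  ⇒ ω_r¹/ω_s¹ = -17/41
Stage 2: N_ring = 23 + 2·15 = 53
Stage 2: 23(ω_s−ω_c) = −53(ω_r−ω_c),  ω_c=0, ω_s=1
Stage 2: ω_r = 0 − (23/53)(1−0) = -23/53
  ⇒ ω_r²/ω_s² = -23/53
Coupling ω_s² = ω_r¹ ⇒ overall = -17/41 × -23/53 = 391/2173

391/2173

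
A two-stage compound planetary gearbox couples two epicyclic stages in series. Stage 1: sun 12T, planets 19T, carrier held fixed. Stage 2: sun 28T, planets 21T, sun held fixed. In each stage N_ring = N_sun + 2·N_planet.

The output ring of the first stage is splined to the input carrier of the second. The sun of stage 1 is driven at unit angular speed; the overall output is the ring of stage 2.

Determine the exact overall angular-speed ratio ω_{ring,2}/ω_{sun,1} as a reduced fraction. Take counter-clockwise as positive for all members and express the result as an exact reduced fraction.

-42/125

Stage 1: N_ring = 12 + 2·19 = 50
Stage 1: 12(ω_s−ω_c) = −50(ω_r−ω_c),  ω_c=0, ω_s=1
Stage 1: ω_r = 0 − (12/50)(1−0) = -6/25
  ⇒ ω_r¹/ω_s¹ = -6/25
Stage 2: N_ring = 28 + 2·21 = 70
Stage 2: 28(ω_s−ω_c) = −70(ω_r−ω_c),  ω_s=0, ω_c=1
Stage 2: ω_r = 1 − (28/70)(0−1) = 7/5
  ⇒ ω_r²/ω_c² = 7/5
Coupling ω_c² = ω_r¹ ⇒ overall = -6/25 × 7/5 = -42/125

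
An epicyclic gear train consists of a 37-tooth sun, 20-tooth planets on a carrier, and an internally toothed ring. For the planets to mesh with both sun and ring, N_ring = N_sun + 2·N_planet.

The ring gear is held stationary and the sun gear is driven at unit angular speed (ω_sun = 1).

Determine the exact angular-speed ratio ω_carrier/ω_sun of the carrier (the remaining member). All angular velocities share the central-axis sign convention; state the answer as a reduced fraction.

37/114

N_ring = 37 + 2·20 = 77
37(ω_s−ω_c) = −77(ω_r−ω_c),  ω_r=0, ω_s=1
37(1−ω_c) = −77(0−ω_c)  ⇒  114ω_c = 37  ⇒  ω_c = 37/114
ω_c/ω_s = 37/114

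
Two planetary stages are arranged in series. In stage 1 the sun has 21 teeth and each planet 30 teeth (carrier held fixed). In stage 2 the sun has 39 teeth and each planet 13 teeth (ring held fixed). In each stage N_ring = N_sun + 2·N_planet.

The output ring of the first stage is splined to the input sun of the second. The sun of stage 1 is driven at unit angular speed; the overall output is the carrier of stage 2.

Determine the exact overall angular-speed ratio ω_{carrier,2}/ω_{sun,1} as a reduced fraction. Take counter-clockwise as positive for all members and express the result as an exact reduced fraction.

-7/72

Stage 1: N_ring = 21 + 2·30 = 81
Stage 1: 21(ω_s−ω_c) = −81(ω_r−ω_c),  ω_c=0, ω_s=1
Stage 1: ω_r = 0 − (21/81)(1−0) = -7/27
  ⇒ ω_r¹/ω_s¹ = -7/27
Stage 2: N_ring = 39 + 2·13 = 65
Stage 2: 39(ω_s−ω_c) = −65(ω_r−ω_c),  ω_r=0, ω_s=1
Stage 2: 39(1−ω_c) = −65(0−ω_c)  ⇒  104ω_c = 39  ⇒  ω_c = 3/8
  ⇒ ω_c²/ω_s² = 3/8
Coupling ω_s² = ω_r¹ ⇒ overall = -7/27 × 3/8 = -7/72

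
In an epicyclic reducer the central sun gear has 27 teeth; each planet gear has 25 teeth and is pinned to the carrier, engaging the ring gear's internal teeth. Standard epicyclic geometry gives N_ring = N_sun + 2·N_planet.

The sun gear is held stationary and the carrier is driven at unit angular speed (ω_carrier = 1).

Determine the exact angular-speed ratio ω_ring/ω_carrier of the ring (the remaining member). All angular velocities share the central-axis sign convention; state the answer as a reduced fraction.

N_ring = 27 + 2·25 = 77
27(ω_s−ω_c) = −77(ω_r−ω_c),  ω_s=0, ω_c=1
ω_r = 1 − (27/77)(0−1) = 104/77
ω_r/ω_c = 104/77

104/77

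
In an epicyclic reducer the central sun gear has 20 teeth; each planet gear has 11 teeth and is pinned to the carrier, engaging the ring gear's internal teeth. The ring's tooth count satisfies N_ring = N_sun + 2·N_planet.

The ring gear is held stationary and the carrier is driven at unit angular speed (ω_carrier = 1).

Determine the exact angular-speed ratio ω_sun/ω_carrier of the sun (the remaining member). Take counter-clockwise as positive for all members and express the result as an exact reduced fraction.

N_ring = 20 + 2·11 = 42
20(ω_s−ω_c) = −42(ω_r−ω_c),  ω_r=0, ω_c=1
ω_s = 1 − (42/20)(0−1) = 31/10
ω_s/ω_c = 31/10

31/10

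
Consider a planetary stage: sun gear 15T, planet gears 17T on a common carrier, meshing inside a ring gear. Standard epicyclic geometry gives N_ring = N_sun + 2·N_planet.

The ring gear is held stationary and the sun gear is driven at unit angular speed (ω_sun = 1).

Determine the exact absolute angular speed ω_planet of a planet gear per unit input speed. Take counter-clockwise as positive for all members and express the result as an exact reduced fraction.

N_ring = 15 + 2·17 = 49
15(ω_s−ω_c) = −49(ω_r−ω_c),  ω_r=0, ω_s=1
15(1−ω_c) = −49(0−ω_c)  ⇒  64ω_c = 15  ⇒  ω_c = 15/64
sun–planet: 15·(1−15/64) = −17·(ω_p−ω_c)  ⇒  ω_p−ω_c = −(15/17)·(49/64) = -735/1088
ω_p = 15/64 − 735/1088 = -15/34

-15/34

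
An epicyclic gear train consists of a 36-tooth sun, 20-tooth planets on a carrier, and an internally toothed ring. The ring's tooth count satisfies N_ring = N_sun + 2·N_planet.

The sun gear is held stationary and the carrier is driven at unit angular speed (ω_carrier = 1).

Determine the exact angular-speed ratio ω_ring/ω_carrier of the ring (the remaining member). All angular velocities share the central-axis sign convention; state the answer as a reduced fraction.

28/19

N_ring = 36 + 2·20 = 76
36(ω_s−ω_c) = −76(ω_r−ω_c),  ω_s=0, ω_c=1
ω_r = 1 − (36/76)(0−1) = 28/19
ω_r/ω_c = 28/19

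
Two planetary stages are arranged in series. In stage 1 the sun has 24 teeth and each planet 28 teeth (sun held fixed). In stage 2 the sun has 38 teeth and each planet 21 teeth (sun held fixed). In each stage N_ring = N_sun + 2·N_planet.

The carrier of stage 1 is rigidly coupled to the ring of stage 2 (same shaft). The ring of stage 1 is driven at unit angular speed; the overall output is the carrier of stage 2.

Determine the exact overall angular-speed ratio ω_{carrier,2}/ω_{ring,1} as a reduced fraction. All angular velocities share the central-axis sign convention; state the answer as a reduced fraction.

400/767

Stage 1: N_ring = 24 + 2·28 = 80
Stage 1: 24(ω_s−ω_c) = −80(ω_r−ω_c),  ω_s=0, ω_r=1
Stage 1: 24(0−ω_c) = −80(1−ω_c)  ⇒  104ω_c = 80  ⇒  ω_c = 10/13
  ⇒ ω_c¹/ω_r¹ = 10/13
Stage 2: N_ring = 38 + 2·21 = 80
Stage 2: 38(ω_s−ω_c) = −80(ω_r−ω_c),  ω_s=0, ω_r=1
Stage 2: 38(0−ω_c) = −80(1−ω_c)  ⇒  118ω_c = 80  ⇒  ω_c = 40/59
  ⇒ ω_c²/ω_r² = 40/59
Coupling ω_r² = ω_c¹ ⇒ overall = 10/13 × 40/59 = 400/767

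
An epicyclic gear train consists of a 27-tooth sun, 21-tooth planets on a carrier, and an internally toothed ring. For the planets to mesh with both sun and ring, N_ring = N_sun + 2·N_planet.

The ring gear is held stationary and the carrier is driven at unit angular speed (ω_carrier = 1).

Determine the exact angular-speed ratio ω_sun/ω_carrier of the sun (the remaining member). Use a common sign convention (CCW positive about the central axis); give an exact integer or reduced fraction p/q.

N_ring = 27 + 2·21 = 69
27(ω_s−ω_c) = −69(ω_r−ω_c),  ω_r=0, ω_c=1
ω_s = 1 − (69/27)(0−1) = 32/9
ω_s/ω_c = 32/9

32/9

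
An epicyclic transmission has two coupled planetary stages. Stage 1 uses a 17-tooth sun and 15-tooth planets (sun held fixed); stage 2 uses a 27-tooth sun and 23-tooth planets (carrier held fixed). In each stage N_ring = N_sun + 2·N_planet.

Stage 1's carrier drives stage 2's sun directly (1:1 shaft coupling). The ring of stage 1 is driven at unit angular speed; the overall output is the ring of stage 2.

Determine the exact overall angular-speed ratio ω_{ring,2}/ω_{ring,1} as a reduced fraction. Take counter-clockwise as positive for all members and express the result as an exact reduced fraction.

-1269/4672

Stage 1: N_ring = 17 + 2·15 = 47
Stage 1: 17(ω_s−ω_c) = −47(ω_r−ω_c),  ω_s=0, ω_r=1
Stage 1: 17(0−ω_c) = −47(1−ω_c)  ⇒  64ω_c = 47  ⇒  ω_c = 47/64
  ⇒ ω_c¹/ω_r¹ = 47/64
Stage 2: N_ring = 27 + 2·23 = 73
Stage 2: 27(ω_s−ω_c) = −73(ω_r−ω_c),  ω_c=0, ω_s=1
Stage 2: ω_r = 0 − (27/73)(1−0) = -27/73
  ⇒ ω_r²/ω_s² = -27/73
Coupling ω_s² = ω_c¹ ⇒ overall = 47/64 × -27/73 = -1269/4672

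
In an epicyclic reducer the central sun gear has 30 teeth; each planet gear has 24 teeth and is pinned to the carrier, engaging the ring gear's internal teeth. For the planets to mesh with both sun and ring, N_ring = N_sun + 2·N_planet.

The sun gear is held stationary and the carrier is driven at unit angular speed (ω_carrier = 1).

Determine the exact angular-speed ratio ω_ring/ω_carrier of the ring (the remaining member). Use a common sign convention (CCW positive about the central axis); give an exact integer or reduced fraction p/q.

18/13

N_ring = 30 + 2·24 = 78
30(ω_s−ω_c) = −78(ω_r−ω_c),  ω_s=0, ω_c=1
ω_r = 1 − (30/78)(0−1) = 18/13
ω_r/ω_c = 18/13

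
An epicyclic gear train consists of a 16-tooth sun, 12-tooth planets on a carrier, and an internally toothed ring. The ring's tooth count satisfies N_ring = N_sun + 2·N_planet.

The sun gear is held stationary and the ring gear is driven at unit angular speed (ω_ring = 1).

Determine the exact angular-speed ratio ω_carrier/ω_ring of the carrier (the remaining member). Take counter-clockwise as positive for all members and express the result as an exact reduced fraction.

N_ring = 16 + 2·12 = 40
16(ω_s−ω_c) = −40(ω_r−ω_c),  ω_s=0, ω_r=1
16(0−ω_c) = −40(1−ω_c)  ⇒  56ω_c = 40  ⇒  ω_c = 5/7
ω_c/ω_r = 5/7

5/7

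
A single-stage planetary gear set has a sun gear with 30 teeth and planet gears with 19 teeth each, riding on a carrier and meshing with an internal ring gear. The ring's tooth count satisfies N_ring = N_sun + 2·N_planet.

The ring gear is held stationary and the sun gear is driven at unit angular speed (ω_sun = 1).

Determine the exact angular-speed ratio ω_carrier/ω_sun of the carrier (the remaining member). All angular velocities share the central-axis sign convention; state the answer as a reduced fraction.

15/49

N_ring = 30 + 2·19 = 68
30(ω_s−ω_c) = −68(ω_r−ω_c),  ω_r=0, ω_s=1
30(1−ω_c) = −68(0−ω_c)  ⇒  98ω_c = 30  ⇒  ω_c = 15/49
ω_c/ω_s = 15/49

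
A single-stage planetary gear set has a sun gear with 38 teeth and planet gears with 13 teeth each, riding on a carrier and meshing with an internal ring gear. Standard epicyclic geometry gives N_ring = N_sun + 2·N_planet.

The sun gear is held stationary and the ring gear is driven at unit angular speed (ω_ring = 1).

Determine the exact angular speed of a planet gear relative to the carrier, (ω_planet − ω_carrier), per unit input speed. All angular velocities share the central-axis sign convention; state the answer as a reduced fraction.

N_ring = 38 + 2·13 = 64
38(ω_s−ω_c) = −64(ω_r−ω_c),  ω_s=0, ω_r=1
38(0−ω_c) = −64(1−ω_c)  ⇒  102ω_c = 64  ⇒  ω_c = 32/51
sun–planet: 38·(0−32/51) = −13·(ω_p−ω_c)  ⇒  ω_p−ω_c = −(38/13)·(-32/51) = 1216/663

1216/663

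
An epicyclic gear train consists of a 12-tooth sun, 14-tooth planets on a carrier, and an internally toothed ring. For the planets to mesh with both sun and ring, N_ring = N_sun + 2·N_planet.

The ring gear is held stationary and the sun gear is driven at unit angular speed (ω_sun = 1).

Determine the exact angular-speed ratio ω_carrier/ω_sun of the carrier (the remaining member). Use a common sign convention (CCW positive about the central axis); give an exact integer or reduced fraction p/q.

3/13

N_ring = 12 + 2·14 = 40
12(ω_s−ω_c) = −40(ω_r−ω_c),  ω_r=0, ω_s=1
12(1−ω_c) = −40(0−ω_c)  ⇒  52ω_c = 12  ⇒  ω_c = 3/13
ω_c/ω_s = 3/13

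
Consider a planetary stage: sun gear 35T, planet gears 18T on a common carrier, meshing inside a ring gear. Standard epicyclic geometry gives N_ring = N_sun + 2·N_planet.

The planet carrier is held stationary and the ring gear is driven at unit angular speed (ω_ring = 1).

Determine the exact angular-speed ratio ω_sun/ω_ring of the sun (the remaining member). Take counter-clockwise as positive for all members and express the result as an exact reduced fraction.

N_ring = 35 + 2·18 = 71
35(ω_s−ω_c) = −71(ω_r−ω_c),  ω_c=0, ω_r=1
ω_s = 0 − (71/35)(1−0) = -71/35
ω_s/ω_r = -71/35

-71/35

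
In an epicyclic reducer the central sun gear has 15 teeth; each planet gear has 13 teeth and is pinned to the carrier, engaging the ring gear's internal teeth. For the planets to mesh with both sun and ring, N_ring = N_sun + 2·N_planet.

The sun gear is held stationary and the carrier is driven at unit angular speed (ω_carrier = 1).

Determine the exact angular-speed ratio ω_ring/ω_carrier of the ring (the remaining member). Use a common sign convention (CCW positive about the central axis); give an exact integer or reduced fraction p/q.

56/41

N_ring = 15 + 2·13 = 41
15(ω_s−ω_c) = −41(ω_r−ω_c),  ω_s=0, ω_c=1
ω_r = 1 − (15/41)(0−1) = 56/41
ω_r/ω_c = 56/41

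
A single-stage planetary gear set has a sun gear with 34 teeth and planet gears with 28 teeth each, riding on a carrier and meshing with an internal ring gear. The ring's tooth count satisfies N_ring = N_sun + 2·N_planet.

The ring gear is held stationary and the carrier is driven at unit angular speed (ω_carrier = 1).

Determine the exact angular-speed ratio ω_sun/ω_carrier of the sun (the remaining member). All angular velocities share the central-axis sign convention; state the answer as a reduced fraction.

N_ring = 34 + 2·28 = 90
34(ω_s−ω_c) = −90(ω_r−ω_c),  ω_r=0, ω_c=1
ω_s = 1 − (90/34)(0−1) = 62/17
ω_s/ω_c = 62/17

62/17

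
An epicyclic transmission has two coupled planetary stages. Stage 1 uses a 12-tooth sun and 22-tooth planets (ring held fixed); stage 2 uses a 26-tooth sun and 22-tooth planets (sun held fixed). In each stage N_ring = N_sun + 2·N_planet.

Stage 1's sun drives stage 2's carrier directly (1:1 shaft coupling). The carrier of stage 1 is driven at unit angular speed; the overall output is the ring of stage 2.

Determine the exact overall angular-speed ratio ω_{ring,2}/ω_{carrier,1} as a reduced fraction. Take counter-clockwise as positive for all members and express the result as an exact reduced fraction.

Stage 1: N_ring = 12 + 2·22 = 56
Stage 1: 12(ω_s−ω_c) = −56(ω_r−ω_c),  ω_r=0, ω_c=1
Stage 1: ω_s = 1 − (56/12)(0−1) = 17/3
  ⇒ ω_s¹/ω_c¹ = 17/3
Stage 2: N_ring = 26 + 2·22 = 70
Stage 2: 26(ω_s−ω_c) = −70(ω_r−ω_c),  ω_s=0, ω_c=1
Stage 2: ω_r = 1 − (26/70)(0−1) = 48/35
  ⇒ ω_r²/ω_c² = 48/35
Coupling ω_c² = ω_s¹ ⇒ overall = 17/3 × 48/35 = 272/35

272/35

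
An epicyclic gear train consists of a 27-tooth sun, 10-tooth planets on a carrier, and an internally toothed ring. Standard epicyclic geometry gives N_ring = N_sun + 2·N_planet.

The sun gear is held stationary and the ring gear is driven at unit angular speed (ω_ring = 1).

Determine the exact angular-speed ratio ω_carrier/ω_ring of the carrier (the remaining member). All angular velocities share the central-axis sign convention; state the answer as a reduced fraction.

47/74

N_ring = 27 + 2·10 = 47
27(ω_s−ω_c) = −47(ω_r−ω_c),  ω_s=0, ω_r=1
27(0−ω_c) = −47(1−ω_c)  ⇒  74ω_c = 47  ⇒  ω_c = 47/74
ω_c/ω_r = 47/74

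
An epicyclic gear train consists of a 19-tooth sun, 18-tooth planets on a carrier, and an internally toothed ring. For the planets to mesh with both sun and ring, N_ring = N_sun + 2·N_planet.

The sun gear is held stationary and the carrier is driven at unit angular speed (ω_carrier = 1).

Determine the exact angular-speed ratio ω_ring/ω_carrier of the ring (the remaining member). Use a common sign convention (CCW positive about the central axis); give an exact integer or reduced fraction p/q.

N_ring = 19 + 2·18 = 55
19(ω_s−ω_c) = −55(ω_r−ω_c),  ω_s=0, ω_c=1
ω_r = 1 − (19/55)(0−1) = 74/55
ω_r/ω_c = 74/55

74/55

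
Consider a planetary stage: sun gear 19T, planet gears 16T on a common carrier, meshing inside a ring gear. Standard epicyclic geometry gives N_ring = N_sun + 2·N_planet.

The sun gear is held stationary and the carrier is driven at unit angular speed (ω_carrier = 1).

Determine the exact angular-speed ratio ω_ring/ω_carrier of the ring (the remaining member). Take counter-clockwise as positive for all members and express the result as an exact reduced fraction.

70/51

N_ring = 19 + 2·16 = 51
19(ω_s−ω_c) = −51(ω_r−ω_c),  ω_s=0, ω_c=1
ω_r = 1 − (19/51)(0−1) = 70/51
ω_r/ω_c = 70/51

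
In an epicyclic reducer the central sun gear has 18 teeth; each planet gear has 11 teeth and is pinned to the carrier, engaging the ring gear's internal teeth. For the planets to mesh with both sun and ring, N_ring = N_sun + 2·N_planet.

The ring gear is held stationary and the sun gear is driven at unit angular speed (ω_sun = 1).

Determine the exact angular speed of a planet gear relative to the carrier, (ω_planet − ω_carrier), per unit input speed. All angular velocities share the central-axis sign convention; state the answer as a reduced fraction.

-360/319

N_ring = 18 + 2·11 = 40
18(ω_s−ω_c) = −40(ω_r−ω_c),  ω_r=0, ω_s=1
18(1−ω_c) = −40(0−ω_c)  ⇒  58ω_c = 18  ⇒  ω_c = 9/29
sun–planet: 18·(1−9/29) = −11·(ω_p−ω_c)  ⇒  ω_p−ω_c = −(18/11)·(20/29) = -360/319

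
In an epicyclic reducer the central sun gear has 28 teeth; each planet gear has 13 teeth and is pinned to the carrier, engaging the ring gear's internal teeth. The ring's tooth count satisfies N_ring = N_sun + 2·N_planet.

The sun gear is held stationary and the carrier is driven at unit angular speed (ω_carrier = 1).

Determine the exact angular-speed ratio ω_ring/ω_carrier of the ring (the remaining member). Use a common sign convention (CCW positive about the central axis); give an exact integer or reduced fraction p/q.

N_ring = 28 + 2·13 = 54
28(ω_s−ω_c) = −54(ω_r−ω_c),  ω_s=0, ω_c=1
ω_r = 1 − (28/54)(0−1) = 41/27
ω_r/ω_c = 41/27

41/27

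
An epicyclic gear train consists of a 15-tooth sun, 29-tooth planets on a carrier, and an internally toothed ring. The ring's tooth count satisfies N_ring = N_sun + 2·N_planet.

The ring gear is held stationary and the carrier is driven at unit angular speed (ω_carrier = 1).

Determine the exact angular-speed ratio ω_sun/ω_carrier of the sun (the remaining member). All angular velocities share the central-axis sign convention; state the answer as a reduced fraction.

N_ring = 15 + 2·29 = 73
15(ω_s−ω_c) = −73(ω_r−ω_c),  ω_r=0, ω_c=1
ω_s = 1 − (73/15)(0−1) = 88/15
ω_s/ω_c = 88/15

88/15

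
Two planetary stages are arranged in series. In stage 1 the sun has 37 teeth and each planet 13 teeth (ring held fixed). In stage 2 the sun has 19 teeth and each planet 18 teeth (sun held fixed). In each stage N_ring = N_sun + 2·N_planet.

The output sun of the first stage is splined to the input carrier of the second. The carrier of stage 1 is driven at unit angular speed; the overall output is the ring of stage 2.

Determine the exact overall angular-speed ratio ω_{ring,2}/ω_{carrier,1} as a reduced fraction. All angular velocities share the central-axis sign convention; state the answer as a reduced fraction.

40/11

Stage 1: N_ring = 37 + 2·13 = 63
Stage 1: 37(ω_s−ω_c) = −63(ω_r−ω_c),  ω_r=0, ω_c=1
Stage 1: ω_s = 1 − (63/37)(0−1) = 100/37
  ⇒ ω_s¹/ω_c¹ = 100/37
Stage 2: N_ring = 19 + 2·18 = 55
Stage 2: 19(ω_s−ω_c) = −55(ω_r−ω_c),  ω_s=0, ω_c=1
Stage 2: ω_r = 1 − (19/55)(0−1) = 74/55
  ⇒ ω_r²/ω_c² = 74/55
Coupling ω_c² = ω_s¹ ⇒ overall = 100/37 × 74/55 = 40/11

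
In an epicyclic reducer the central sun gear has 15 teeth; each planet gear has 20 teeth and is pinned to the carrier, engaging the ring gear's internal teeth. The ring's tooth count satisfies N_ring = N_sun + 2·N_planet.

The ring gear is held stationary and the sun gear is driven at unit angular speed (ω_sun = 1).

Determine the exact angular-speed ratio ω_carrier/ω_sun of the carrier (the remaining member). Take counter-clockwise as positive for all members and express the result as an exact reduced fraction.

3/14

N_ring = 15 + 2·20 = 55
15(ω_s−ω_c) = −55(ω_r−ω_c),  ω_r=0, ω_s=1
15(1−ω_c) = −55(0−ω_c)  ⇒  70ω_c = 15  ⇒  ω_c = 3/14
ω_c/ω_s = 3/14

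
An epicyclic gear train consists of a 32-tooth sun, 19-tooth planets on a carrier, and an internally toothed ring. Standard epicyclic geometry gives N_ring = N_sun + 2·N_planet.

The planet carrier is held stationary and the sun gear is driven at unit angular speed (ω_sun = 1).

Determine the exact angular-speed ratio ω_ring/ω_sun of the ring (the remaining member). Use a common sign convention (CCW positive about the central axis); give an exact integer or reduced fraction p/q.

-16/35

N_ring = 32 + 2·19 = 70
32(ω_s−ω_c) = −70(ω_r−ω_c),  ω_c=0, ω_s=1
ω_r = 0 − (32/70)(1−0) = -16/35
ω_r/ω_s = -16/35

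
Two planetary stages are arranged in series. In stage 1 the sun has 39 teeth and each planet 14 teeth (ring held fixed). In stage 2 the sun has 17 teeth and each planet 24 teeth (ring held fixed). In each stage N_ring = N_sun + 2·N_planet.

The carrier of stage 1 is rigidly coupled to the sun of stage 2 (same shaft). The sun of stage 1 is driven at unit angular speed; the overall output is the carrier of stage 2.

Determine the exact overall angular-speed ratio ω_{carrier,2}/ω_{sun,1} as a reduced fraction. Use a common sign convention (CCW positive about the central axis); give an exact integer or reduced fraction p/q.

Stage 1: N_ring = 39 + 2·14 = 67
Stage 1: 39(ω_s−ω_c) = −67(ω_r−ω_c),  ω_r=0, ω_s=1
Stage 1: 39(1−ω_c) = −67(0−ω_c)  ⇒  106ω_c = 39  ⇒  ω_c = 39/106
  ⇒ ω_c¹/ω_s¹ = 39/106
Stage 2: N_ring = 17 + 2·24 = 65
Stage 2: 17(ω_s−ω_c) = −65(ω_r−ω_c),  ω_r=0, ω_s=1
Stage 2: 17(1−ω_c) = −65(0−ω_c)  ⇒  82ω_c = 17  ⇒  ω_c = 17/82
  ⇒ ω_c²/ω_s² = 17/82
Coupling ω_s² = ω_c¹ ⇒ overall = 39/106 × 17/82 = 663/8692

663/8692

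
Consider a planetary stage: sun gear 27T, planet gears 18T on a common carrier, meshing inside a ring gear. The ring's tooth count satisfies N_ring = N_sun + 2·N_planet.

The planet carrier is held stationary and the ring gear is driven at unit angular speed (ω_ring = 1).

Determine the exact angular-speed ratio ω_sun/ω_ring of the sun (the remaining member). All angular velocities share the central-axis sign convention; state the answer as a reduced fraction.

-7/3

N_ring = 27 + 2·18 = 63
27(ω_s−ω_c) = −63(ω_r−ω_c),  ω_c=0, ω_r=1
ω_s = 0 − (63/27)(1−0) = -7/3
ω_s/ω_r = -7/3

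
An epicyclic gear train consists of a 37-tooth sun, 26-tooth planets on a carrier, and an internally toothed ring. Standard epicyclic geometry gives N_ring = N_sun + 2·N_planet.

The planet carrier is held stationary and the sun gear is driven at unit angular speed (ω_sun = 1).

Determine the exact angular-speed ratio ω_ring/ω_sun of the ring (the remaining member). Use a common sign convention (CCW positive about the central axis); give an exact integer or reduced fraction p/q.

N_ring = 37 + 2·26 = 89
37(ω_s−ω_c) = −89(ω_r−ω_c),  ω_c=0, ω_s=1
ω_r = 0 − (37/89)(1−0) = -37/89
ω_r/ω_s = -37/89

-37/89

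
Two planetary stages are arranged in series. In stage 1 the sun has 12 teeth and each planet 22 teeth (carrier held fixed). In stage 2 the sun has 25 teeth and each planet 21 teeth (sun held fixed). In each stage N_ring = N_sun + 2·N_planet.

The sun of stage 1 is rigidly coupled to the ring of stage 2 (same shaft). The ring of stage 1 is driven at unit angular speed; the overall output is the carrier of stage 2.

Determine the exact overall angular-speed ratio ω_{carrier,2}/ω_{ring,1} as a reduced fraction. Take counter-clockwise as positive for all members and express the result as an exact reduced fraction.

-469/138

Stage 1: N_ring = 12 + 2·22 = 56
Stage 1: 12(ω_s−ω_c) = −56(ω_r−ω_c),  ω_c=0, ω_r=1
Stage 1: ω_s = 0 − (56/12)(1−0) = -14/3
  ⇒ ω_s¹/ω_r¹ = -14/3
Stage 2: N_ring = 25 + 2·21 = 67
Stage 2: 25(ω_s−ω_c) = −67(ω_r−ω_c),  ω_s=0, ω_r=1
Stage 2: 25(0−ω_c) = −67(1−ω_c)  ⇒  92ω_c = 67  ⇒  ω_c = 67/92
  ⇒ ω_c²/ω_r² = 67/92
Coupling ω_r² = ω_s¹ ⇒ overall = -14/3 × 67/92 = -469/138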